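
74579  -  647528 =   -  572949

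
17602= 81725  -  64123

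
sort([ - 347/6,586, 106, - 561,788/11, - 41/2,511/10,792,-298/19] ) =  [  -  561, - 347/6, - 41/2, - 298/19,511/10,788/11,106  ,  586, 792 ] 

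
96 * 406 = 38976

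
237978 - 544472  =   - 306494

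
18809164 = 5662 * 3322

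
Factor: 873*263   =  3^2*97^1 * 263^1 = 229599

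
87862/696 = 126 + 83/348 = 126.24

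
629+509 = 1138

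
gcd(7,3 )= 1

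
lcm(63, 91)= 819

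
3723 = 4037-314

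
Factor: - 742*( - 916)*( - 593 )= -2^3*7^1*53^1*229^1*593^1 = - 403045496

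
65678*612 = 40194936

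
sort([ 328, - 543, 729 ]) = [- 543,328, 729]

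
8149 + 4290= 12439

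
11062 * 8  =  88496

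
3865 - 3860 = 5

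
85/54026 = 5/3178=0.00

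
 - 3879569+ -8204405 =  - 12083974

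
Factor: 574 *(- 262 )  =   - 150388= -2^2*7^1*41^1*131^1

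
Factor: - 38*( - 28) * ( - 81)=-2^3*3^4*7^1*19^1 = -  86184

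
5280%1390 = 1110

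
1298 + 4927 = 6225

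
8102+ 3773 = 11875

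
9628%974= 862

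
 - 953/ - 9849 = 953/9849 =0.10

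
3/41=3/41  =  0.07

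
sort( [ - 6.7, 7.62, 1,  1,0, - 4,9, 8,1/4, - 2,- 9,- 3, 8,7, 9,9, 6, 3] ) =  [ - 9, - 6.7,  -  4, - 3, - 2, 0, 1/4, 1,1, 3,6,7, 7.62, 8, 8 , 9,  9, 9]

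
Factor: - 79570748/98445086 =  - 39785374/49222543 = - 2^1*37^(- 1 )*239^1*271^( - 1)*4909^ ( - 1)*83233^1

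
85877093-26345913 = 59531180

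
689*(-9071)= - 6249919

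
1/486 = 1/486 = 0.00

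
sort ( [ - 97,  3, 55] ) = [ - 97,3,  55]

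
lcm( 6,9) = 18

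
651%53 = 15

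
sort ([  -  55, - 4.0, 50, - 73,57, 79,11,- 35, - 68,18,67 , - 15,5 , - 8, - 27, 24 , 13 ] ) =[ - 73, - 68, - 55, - 35, - 27,-15 , - 8, -4.0, 5,11, 13,18, 24, 50,  57,67,79]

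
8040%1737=1092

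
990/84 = 165/14 = 11.79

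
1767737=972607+795130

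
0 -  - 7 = 7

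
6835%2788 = 1259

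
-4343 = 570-4913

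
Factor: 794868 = 2^2*3^1*66239^1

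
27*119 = 3213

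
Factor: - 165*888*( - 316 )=2^5*3^2*5^1*11^1*37^1 * 79^1 = 46300320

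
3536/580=884/145 = 6.10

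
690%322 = 46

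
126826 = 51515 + 75311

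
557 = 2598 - 2041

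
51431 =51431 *1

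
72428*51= 3693828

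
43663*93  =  4060659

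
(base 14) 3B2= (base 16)2e8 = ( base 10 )744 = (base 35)L9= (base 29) pj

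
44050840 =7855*5608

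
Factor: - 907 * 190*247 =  - 42565510  =  - 2^1*5^1 * 13^1*19^2 * 907^1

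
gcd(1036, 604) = 4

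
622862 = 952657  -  329795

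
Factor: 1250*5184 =6480000 = 2^7*3^4*5^4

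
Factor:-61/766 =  - 2^( - 1 )*61^1*383^( - 1 ) 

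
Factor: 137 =137^1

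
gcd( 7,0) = 7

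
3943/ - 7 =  - 3943/7 = - 563.29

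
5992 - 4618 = 1374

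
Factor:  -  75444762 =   -  2^1*3^1*31^1*587^1*691^1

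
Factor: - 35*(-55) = 5^2*7^1*11^1= 1925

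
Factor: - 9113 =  - 13^1*701^1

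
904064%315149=273766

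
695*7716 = 5362620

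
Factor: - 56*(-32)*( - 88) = -2^11*7^1*11^1 = -157696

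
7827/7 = 1118 + 1/7 =1118.14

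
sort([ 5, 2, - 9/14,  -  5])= [ - 5, - 9/14, 2, 5]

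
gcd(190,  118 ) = 2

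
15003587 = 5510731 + 9492856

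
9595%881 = 785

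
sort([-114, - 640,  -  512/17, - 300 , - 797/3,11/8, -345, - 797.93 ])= [ - 797.93, - 640, - 345, - 300, - 797/3, - 114 , - 512/17,11/8]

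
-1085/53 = - 21+ 28/53 = - 20.47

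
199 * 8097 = 1611303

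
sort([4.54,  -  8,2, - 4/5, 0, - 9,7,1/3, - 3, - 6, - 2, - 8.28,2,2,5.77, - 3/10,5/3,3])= [ - 9, - 8.28, - 8, - 6, -3, - 2, - 4/5, - 3/10,0 , 1/3, 5/3, 2,2,2, 3,4.54,5.77,7]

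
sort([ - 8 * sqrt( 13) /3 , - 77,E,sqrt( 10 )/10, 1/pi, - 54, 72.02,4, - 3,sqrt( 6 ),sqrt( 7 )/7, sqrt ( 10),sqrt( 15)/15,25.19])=[ - 77, -54, - 8*sqrt ( 13) /3, - 3,sqrt( 15)/15,sqrt( 10) /10, 1/pi , sqrt ( 7)/7,sqrt ( 6),E,  sqrt(10),4,25.19, 72.02]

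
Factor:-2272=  - 2^5 *71^1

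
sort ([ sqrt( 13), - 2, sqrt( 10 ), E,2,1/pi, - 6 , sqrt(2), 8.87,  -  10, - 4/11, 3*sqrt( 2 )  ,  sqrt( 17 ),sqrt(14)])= [ - 10, - 6, - 2 , - 4/11, 1/pi,sqrt(2),2,E , sqrt( 10), sqrt (13),sqrt( 14 ),sqrt( 17),3*sqrt ( 2) , 8.87] 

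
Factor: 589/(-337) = -19^1 * 31^1*337^(-1)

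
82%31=20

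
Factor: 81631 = 11^1*41^1*181^1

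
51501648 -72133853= - 20632205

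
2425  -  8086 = -5661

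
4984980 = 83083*60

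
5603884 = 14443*388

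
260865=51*5115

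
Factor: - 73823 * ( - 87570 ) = 2^1*3^2 * 5^1*7^1*139^1 * 73823^1 = 6464680110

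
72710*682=49588220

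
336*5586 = 1876896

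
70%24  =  22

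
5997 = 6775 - 778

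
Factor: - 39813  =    -  3^1*23^1*577^1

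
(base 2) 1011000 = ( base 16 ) 58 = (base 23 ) 3J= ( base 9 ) 107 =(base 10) 88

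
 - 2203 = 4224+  - 6427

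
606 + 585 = 1191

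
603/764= 603/764  =  0.79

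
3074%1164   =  746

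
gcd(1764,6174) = 882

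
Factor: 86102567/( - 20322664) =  - 2^(-3)*97^(  -  1)*26189^( - 1 )*86102567^1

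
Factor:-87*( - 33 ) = 3^2* 11^1 * 29^1 = 2871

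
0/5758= 0 = 0.00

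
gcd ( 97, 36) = 1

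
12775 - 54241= -41466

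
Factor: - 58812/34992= - 2^( - 2) *3^(  -  6 )*13^2 * 29^1 = -4901/2916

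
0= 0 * 69883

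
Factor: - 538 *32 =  - 17216 = -  2^6 * 269^1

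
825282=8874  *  93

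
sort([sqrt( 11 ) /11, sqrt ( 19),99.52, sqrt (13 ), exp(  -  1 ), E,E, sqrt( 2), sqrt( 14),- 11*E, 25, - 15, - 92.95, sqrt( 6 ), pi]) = [ - 92.95, - 11*E,- 15, sqrt(11) /11,exp( - 1),sqrt( 2), sqrt( 6 ),E,E, pi, sqrt( 13 ),sqrt( 14), sqrt( 19),25 , 99.52]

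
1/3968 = 1/3968=0.00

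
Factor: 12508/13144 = 2^(  -  1)*31^(- 1)*59^1=59/62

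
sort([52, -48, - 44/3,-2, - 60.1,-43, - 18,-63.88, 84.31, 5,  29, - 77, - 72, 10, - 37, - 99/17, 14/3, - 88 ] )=[ - 88, - 77,-72, - 63.88, - 60.1,-48 , - 43, - 37, - 18, - 44/3,- 99/17, - 2, 14/3,5,10, 29,52, 84.31 ]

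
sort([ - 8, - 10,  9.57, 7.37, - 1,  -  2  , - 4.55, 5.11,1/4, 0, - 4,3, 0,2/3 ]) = [ -10, - 8, - 4.55,- 4,  -  2 ,-1,0,0, 1/4, 2/3,3 , 5.11, 7.37, 9.57]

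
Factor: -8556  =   - 2^2*3^1*23^1*31^1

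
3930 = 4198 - 268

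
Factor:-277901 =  - 13^1*21377^1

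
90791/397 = 90791/397 = 228.69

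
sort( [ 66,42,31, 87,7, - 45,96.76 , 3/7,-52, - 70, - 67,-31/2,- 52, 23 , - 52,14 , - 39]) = [-70, - 67 , - 52,  -  52,-52, - 45, - 39 , - 31/2, 3/7,  7,14,23, 31,42, 66,87, 96.76] 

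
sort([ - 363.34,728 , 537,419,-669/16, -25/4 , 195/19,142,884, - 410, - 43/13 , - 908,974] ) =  [ - 908,-410, - 363.34, -669/16,-25/4,-43/13, 195/19,142,419, 537,728,884,974] 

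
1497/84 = 17  +  23/28 = 17.82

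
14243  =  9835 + 4408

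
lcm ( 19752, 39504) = 39504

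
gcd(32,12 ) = 4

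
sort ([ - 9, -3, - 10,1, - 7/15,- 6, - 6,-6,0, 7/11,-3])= [ - 10, - 9  ,  -  6, - 6, - 6, - 3,-3, - 7/15,0,7/11 , 1 ]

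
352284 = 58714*6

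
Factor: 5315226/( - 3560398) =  - 3^1*7^2*101^1*179^1*271^(-1)*6569^( - 1) = - 2657613/1780199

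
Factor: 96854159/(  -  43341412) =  - 2^( - 2 ) * 503^1*2069^(-1 ) * 5237^( - 1 )*192553^1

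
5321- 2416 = 2905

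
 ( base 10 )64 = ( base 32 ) 20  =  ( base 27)2a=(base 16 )40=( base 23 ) 2i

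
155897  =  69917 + 85980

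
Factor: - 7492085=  - 5^1*1498417^1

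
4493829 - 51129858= -46636029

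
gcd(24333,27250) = 1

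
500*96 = 48000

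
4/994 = 2/497 = 0.00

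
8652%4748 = 3904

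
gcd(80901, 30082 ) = 89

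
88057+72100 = 160157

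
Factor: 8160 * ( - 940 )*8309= - 63733353600 = - 2^7*3^1*5^2*7^1*17^1*47^1*1187^1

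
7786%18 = 10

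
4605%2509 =2096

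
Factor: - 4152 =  - 2^3*3^1*173^1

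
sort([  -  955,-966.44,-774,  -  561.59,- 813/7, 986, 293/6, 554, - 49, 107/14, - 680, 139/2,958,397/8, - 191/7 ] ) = [-966.44 , - 955, - 774,  -  680,-561.59, - 813/7,- 49, - 191/7,  107/14, 293/6, 397/8,139/2,554,958,986 ] 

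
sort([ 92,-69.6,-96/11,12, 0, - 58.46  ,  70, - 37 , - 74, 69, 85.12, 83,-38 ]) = [ - 74, - 69.6,-58.46, - 38, - 37, - 96/11,0,12,69, 70, 83, 85.12, 92 ] 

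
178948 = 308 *581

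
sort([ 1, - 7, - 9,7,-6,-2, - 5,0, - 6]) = [ - 9, - 7, - 6, - 6, - 5, - 2,  0,1 , 7] 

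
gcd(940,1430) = 10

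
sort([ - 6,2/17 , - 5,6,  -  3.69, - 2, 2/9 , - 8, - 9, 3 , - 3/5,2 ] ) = [ - 9 , - 8, - 6 ,  -  5, -3.69, - 2,-3/5 , 2/17, 2/9,  2  ,  3,  6 ]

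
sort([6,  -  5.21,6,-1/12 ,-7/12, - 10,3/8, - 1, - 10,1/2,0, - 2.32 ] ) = [  -  10, - 10, - 5.21 , - 2.32, - 1, - 7/12 , - 1/12,0,3/8,  1/2 , 6,6]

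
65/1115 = 13/223 = 0.06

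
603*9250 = 5577750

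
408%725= 408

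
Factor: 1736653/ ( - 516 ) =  - 2^( - 2 )*3^ ( - 1 )* 43^( - 1)*1736653^1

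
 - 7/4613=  - 1/659 = - 0.00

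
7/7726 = 7/7726 = 0.00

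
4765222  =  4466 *1067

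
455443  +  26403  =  481846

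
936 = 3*312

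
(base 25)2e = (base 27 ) 2A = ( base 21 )31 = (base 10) 64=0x40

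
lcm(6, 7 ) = 42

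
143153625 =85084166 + 58069459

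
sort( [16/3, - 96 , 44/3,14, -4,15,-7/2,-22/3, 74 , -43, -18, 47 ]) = [ - 96, - 43, - 18, - 22/3, - 4, - 7/2,16/3 , 14,44/3, 15,47 , 74] 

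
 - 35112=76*( -462) 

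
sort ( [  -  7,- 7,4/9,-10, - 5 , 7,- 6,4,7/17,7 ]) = [ -10, - 7, - 7  , - 6, - 5,7/17,4/9 , 4, 7,7]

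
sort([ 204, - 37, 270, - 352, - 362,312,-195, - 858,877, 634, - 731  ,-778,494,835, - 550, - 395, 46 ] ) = [ - 858 , - 778,  -  731, - 550, - 395, - 362,  -  352,-195,-37  ,  46,  204,270,312, 494,634, 835 , 877]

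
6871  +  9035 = 15906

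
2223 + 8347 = 10570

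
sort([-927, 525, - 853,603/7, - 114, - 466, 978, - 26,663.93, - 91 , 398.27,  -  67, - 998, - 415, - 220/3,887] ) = [  -  998, - 927, - 853, - 466, -415, - 114, - 91,-220/3,-67 ,  -  26, 603/7 , 398.27,525,663.93,  887 , 978 ] 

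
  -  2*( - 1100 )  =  2200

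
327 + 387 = 714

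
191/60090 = 191/60090 =0.00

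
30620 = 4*7655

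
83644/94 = 889 + 39/47 = 889.83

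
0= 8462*0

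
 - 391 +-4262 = -4653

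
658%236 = 186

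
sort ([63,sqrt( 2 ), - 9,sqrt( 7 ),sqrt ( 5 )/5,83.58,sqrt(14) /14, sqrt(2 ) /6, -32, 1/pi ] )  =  [  -  32, - 9, sqrt( 2) /6,sqrt( 14)/14, 1/pi , sqrt(5)/5,sqrt( 2), sqrt( 7), 63, 83.58 ]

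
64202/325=64202/325= 197.54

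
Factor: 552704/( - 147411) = -2^8*3^( - 2 )*11^(-1 )*17^1*127^1*1489^( - 1 ) 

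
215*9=1935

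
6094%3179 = 2915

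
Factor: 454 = 2^1*227^1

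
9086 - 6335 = 2751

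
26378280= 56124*470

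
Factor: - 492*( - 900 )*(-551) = - 243982800= - 2^4*3^3*5^2 * 19^1*29^1*41^1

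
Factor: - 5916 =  -2^2*3^1*17^1*29^1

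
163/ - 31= - 163/31=- 5.26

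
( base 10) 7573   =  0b1110110010101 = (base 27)AAD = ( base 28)9id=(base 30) 8CD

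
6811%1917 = 1060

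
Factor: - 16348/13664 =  - 2^( - 3 )*7^( - 1)*67^1 = - 67/56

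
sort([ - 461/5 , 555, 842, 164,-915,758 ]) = [-915,-461/5, 164, 555,758, 842] 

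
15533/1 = 15533 = 15533.00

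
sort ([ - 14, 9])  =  [ -14,  9]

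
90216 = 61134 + 29082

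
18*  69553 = 1251954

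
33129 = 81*409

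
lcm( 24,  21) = 168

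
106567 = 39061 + 67506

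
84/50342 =42/25171 = 0.00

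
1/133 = 1/133 = 0.01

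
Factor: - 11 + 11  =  0^1 = 0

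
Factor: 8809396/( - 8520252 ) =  - 3^( - 1 )*13^( - 1 )*71^1 * 31019^1*54617^( - 1) = - 2202349/2130063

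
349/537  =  349/537 = 0.65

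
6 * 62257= 373542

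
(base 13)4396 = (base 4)2103022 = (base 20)13AI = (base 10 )9418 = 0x24ca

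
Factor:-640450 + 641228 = 778 =2^1*389^1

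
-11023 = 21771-32794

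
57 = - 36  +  93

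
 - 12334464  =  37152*(-332)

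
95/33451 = 95/33451 = 0.00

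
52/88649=52/88649 = 0.00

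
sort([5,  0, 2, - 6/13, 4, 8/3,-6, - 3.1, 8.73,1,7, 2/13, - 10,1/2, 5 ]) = [ - 10, - 6,- 3.1, - 6/13, 0, 2/13, 1/2, 1,  2,  8/3,4,5, 5,7, 8.73]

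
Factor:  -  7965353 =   -  11^1*724123^1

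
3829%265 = 119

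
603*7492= 4517676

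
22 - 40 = - 18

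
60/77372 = 15/19343= 0.00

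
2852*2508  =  7152816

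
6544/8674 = 3272/4337 = 0.75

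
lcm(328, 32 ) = 1312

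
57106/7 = 8158=8158.00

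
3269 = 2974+295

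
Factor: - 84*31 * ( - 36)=93744= 2^4*3^3*7^1*31^1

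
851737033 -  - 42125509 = 893862542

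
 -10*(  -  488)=4880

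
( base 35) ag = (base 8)556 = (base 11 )303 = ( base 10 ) 366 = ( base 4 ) 11232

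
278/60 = 4 +19/30 = 4.63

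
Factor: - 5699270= - 2^1 *5^1*569927^1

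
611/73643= 611/73643 = 0.01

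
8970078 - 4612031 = 4358047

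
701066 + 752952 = 1454018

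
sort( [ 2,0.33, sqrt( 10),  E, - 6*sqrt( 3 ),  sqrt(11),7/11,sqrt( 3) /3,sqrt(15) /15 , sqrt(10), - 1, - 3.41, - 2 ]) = [ - 6 * sqrt( 3), - 3.41 , - 2 , - 1,sqrt(15) /15, 0.33, sqrt(3)/3, 7/11,2,E,sqrt(10 ),sqrt(10 ),sqrt(11) ] 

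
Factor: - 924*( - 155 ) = 2^2 * 3^1*5^1*7^1*11^1*31^1 = 143220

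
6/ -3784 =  - 3/1892 =- 0.00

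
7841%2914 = 2013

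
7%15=7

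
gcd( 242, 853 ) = 1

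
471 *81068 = 38183028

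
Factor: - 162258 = - 2^1* 3^1* 27043^1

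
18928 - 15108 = 3820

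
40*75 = 3000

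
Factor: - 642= - 2^1*3^1*107^1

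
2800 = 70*40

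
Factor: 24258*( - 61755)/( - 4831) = 2^1*3^2*5^1 *13^1*23^1 * 179^1*311^1*4831^( - 1) = 1498052790/4831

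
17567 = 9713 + 7854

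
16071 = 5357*3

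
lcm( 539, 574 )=44198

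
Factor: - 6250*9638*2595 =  - 2^2*3^1*5^6* 61^1  *  79^1*173^1 =-  156316312500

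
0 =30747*0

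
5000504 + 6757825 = 11758329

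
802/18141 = 802/18141 = 0.04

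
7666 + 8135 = 15801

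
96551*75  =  7241325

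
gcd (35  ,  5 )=5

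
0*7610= 0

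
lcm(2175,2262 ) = 56550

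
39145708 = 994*39382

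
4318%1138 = 904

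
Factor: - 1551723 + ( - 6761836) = - 431^1 *19289^1=- 8313559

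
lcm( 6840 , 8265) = 198360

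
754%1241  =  754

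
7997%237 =176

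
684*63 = 43092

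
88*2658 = 233904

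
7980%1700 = 1180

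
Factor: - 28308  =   - 2^2*3^1*7^1*337^1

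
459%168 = 123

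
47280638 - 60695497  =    -  13414859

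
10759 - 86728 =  -75969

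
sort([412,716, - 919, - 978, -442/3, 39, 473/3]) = [- 978,- 919, - 442/3,39,473/3, 412,  716 ] 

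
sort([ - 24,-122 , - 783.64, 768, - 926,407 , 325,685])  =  [-926, - 783.64, - 122, - 24, 325, 407,685, 768]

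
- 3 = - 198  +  195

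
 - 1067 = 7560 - 8627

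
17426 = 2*8713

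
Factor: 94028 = 2^2*11^1*2137^1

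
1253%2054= 1253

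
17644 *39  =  688116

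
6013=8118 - 2105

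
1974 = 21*94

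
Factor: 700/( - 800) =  - 7/8 = - 2^( - 3)*7^1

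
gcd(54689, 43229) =1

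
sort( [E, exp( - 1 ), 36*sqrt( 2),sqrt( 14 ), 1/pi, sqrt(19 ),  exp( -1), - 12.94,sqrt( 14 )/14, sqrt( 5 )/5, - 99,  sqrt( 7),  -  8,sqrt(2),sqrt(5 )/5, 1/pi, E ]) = [ - 99,-12.94, -8, sqrt( 14)/14,1/pi, 1/pi, exp( - 1), exp( - 1), sqrt( 5)/5,sqrt( 5)/5,sqrt( 2), sqrt(7 ),  E,E , sqrt(14), sqrt( 19), 36*sqrt(2 )]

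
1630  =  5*326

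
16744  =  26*644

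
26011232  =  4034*6448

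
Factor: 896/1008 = 8/9 = 2^3*3^ (-2)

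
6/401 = 6/401 =0.01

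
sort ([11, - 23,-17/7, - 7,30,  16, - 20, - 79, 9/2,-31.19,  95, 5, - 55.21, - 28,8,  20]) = [ -79,-55.21, - 31.19, - 28, - 23, - 20,  -  7, - 17/7,9/2, 5,8,11,16 , 20, 30, 95]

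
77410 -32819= 44591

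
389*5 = 1945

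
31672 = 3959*8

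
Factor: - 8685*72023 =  - 625519755  =  -3^2*5^1*7^1*193^1*10289^1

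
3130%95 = 90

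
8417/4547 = 8417/4547 = 1.85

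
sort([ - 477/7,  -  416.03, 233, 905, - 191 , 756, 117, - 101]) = [ - 416.03, - 191, - 101, - 477/7, 117, 233,756,  905 ] 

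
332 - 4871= - 4539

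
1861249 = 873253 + 987996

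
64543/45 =1434 + 13/45 = 1434.29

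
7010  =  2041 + 4969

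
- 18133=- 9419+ - 8714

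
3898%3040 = 858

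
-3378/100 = -34 + 11/50 = -33.78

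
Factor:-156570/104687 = -510/341 = - 2^1*3^1*5^1 * 11^(  -  1)*17^1*31^( - 1)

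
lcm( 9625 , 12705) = 317625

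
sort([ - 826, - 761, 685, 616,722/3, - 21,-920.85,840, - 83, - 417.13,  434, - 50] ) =[ - 920.85,  -  826, - 761, - 417.13, - 83, - 50, - 21,722/3, 434,616,  685 , 840]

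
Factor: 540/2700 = 1/5  =  5^ ( - 1)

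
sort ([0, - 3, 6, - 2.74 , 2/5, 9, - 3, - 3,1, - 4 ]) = [  -  4, - 3, - 3, - 3, - 2.74,0,2/5,  1,  6 , 9] 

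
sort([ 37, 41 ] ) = [ 37,41] 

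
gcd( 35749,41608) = 7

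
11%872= 11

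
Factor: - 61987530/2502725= - 12397506/500545= - 2^1*3^1*5^( - 1)*11^1*23^1*8167^1 * 100109^( - 1)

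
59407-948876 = - 889469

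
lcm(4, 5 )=20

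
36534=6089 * 6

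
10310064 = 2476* 4164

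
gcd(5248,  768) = 128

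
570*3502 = 1996140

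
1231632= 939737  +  291895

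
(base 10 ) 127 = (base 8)177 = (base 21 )61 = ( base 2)1111111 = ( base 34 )3p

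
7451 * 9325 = 69480575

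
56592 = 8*7074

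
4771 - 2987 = 1784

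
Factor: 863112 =2^3*3^1*35963^1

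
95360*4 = 381440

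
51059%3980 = 3299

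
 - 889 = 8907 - 9796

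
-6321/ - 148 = 42 + 105/148 = 42.71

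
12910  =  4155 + 8755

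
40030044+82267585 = 122297629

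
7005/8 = 7005/8 = 875.62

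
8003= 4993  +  3010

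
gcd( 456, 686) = 2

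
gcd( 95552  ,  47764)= 4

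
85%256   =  85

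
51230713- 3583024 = 47647689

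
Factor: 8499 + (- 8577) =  - 2^1* 3^1 * 13^1 =- 78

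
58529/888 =65 + 809/888 = 65.91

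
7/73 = 7/73 =0.10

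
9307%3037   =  196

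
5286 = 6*881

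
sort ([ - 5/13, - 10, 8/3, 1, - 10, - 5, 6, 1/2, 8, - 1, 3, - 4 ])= [ - 10, - 10,- 5, - 4, - 1 , - 5/13, 1/2, 1, 8/3, 3, 6, 8 ] 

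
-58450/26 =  - 2249 + 12/13 =-2248.08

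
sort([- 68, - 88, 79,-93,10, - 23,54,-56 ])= [ - 93, - 88, - 68, - 56, - 23, 10,54,79]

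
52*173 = 8996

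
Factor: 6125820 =2^2*3^1*5^1* 23^2*193^1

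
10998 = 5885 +5113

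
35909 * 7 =251363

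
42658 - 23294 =19364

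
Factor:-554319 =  - 3^2*17^1*3623^1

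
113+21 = 134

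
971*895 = 869045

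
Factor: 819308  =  2^2 * 7^1*29^1*1009^1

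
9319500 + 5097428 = 14416928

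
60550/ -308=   -  4325/22  =  -  196.59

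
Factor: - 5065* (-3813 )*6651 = 128449732095 = 3^3*5^1*31^1*41^1*739^1*1013^1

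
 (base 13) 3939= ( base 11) 6149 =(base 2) 1111111100000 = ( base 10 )8160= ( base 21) IAC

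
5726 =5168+558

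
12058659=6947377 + 5111282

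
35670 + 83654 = 119324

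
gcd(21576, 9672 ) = 744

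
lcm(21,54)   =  378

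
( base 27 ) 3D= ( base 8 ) 136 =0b1011110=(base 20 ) 4E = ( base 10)94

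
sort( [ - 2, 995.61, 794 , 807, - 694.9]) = [ - 694.9, - 2,794, 807,995.61 ]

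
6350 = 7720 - 1370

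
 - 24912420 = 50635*(- 492)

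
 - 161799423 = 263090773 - 424890196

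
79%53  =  26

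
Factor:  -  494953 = -173^1*2861^1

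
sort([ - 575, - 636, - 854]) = [-854, - 636, -575 ] 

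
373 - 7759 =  - 7386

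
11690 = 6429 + 5261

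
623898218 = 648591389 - 24693171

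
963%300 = 63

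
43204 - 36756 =6448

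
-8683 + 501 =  - 8182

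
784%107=35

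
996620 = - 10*( - 99662 )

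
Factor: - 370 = - 2^1*5^1 * 37^1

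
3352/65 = 3352/65 = 51.57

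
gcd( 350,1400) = 350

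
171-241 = -70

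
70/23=3 + 1/23 = 3.04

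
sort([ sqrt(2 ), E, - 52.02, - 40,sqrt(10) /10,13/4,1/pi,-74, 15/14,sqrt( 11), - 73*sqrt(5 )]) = [-73*sqrt(5), - 74, - 52.02,-40,sqrt(10)/10,1/pi,15/14, sqrt( 2),E,13/4, sqrt(11)]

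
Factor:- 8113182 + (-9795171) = - 17908353 = - 3^2*113^1*17609^1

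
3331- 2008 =1323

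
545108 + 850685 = 1395793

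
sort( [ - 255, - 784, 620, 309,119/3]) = [ - 784, - 255,  119/3, 309, 620 ] 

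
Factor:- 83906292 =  - 2^2*3^1*  6992191^1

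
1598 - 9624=- 8026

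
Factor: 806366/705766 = 11^1*36653^1*352883^( - 1 ) = 403183/352883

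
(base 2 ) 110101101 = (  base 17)184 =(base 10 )429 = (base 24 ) hl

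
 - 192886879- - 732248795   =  539361916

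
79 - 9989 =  - 9910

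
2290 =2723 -433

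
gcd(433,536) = 1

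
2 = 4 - 2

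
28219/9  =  3135 + 4/9 = 3135.44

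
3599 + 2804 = 6403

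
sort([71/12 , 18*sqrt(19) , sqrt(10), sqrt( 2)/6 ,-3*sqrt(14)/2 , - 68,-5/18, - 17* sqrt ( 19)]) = [ - 17*sqrt (19), -68, - 3*sqrt( 14)/2 ,-5/18, sqrt(2)/6, sqrt( 10) , 71/12,18*sqrt ( 19)] 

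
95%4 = 3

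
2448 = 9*272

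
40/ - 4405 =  - 1 + 873/881=-  0.01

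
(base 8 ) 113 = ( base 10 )75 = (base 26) 2n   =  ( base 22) 39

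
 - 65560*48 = - 3146880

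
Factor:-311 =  - 311^1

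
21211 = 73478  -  52267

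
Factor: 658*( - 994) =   -  654052 = - 2^2*7^2*47^1*71^1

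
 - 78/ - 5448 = 13/908=0.01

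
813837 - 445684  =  368153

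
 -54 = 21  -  75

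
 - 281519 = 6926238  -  7207757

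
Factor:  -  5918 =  - 2^1*11^1*269^1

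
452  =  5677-5225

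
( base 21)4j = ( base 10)103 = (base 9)124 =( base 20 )53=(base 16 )67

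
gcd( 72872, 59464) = 8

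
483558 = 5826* 83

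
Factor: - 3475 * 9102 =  - 2^1 * 3^1 * 5^2 * 37^1*41^1*139^1 = - 31629450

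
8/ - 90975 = - 1 + 90967/90975 = - 0.00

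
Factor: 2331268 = 2^2*491^1*1187^1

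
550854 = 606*909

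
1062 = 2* 531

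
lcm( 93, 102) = 3162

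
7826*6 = 46956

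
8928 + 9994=18922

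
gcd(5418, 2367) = 9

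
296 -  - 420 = 716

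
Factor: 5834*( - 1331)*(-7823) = 60746017442 = 2^1*11^3* 2917^1*7823^1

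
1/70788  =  1/70788 = 0.00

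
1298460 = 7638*170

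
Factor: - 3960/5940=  - 2^1 * 3^( - 1 )= - 2/3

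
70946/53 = 1338 + 32/53= 1338.60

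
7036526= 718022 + 6318504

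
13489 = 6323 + 7166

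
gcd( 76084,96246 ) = 2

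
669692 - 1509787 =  - 840095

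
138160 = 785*176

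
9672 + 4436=14108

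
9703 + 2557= 12260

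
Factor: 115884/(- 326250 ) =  - 222/625 = - 2^1*3^1*5^( - 4)*37^1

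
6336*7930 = 50244480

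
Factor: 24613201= 3187^1*7723^1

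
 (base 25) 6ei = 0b1000000010110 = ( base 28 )572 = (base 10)4118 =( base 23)7i1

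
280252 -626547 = -346295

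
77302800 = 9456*8175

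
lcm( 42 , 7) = 42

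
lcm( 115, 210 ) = 4830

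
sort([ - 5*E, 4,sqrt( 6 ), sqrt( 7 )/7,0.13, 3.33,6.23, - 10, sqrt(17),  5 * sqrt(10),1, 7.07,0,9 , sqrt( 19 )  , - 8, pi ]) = [ - 5*E,-10,-8, 0, 0.13,sqrt( 7 )/7,1,sqrt(6),pi, 3.33,4 , sqrt( 17),sqrt(19),6.23,7.07, 9,5*sqrt( 10)]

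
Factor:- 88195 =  - 5^1 *31^1*569^1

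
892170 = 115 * 7758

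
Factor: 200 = 2^3*5^2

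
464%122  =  98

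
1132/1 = 1132 = 1132.00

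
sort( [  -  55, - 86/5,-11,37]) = [ - 55,-86/5,  -  11,  37 ] 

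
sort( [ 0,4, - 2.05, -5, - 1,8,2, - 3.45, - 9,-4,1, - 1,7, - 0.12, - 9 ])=[ - 9,-9, - 5, - 4,-3.45, - 2.05, - 1,-1,-0.12,0, 1,2,4,7, 8] 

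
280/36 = 7+7/9=7.78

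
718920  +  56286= 775206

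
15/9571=15/9571 = 0.00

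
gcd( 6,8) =2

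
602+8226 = 8828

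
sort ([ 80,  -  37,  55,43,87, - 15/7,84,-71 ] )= [ - 71,-37, - 15/7,43 , 55, 80,84 , 87]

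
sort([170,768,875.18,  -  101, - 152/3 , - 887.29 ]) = [ - 887.29, - 101, - 152/3  ,  170, 768, 875.18] 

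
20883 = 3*6961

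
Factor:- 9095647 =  - 11^1 * 29^1*28513^1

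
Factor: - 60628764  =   - 2^2*3^1*7^1 * 823^1*877^1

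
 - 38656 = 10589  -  49245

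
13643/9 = 13643/9 = 1515.89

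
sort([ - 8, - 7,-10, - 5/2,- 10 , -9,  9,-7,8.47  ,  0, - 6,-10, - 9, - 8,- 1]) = [ -10, - 10, - 10,-9, - 9, - 8,  -  8,-7, - 7 , - 6,-5/2  , - 1, 0 , 8.47,9 ] 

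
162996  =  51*3196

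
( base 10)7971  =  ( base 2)1111100100011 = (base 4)1330203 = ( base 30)8pl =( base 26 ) bkf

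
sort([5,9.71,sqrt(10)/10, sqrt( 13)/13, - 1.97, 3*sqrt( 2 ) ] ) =[ - 1.97 , sqrt( 13)/13, sqrt(10)/10, 3*sqrt(2), 5, 9.71 ] 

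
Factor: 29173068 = 2^2*3^3*270121^1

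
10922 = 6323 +4599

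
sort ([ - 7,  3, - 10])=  [ - 10,-7,3 ]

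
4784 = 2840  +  1944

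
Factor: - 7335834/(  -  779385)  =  2445278/259795 = 2^1*5^(- 1 )*11^1*223^( - 1)*233^ ( - 1 ) * 111149^1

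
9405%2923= 636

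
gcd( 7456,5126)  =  466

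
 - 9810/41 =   -  240  +  30/41 = -239.27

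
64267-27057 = 37210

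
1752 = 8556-6804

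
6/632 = 3/316 = 0.01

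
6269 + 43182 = 49451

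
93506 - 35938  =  57568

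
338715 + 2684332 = 3023047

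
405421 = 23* 17627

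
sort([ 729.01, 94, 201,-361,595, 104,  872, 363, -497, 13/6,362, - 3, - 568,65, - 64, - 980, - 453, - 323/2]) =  [-980, - 568, - 497, - 453, - 361, -323/2, - 64, - 3, 13/6, 65, 94,104, 201, 362,363, 595,729.01, 872 ]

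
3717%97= 31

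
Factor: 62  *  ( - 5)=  - 310 = - 2^1*5^1*31^1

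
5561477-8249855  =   - 2688378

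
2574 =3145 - 571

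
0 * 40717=0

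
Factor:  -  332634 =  -2^1*3^1*55439^1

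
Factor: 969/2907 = 3^( - 1) =1/3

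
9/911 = 9/911  =  0.01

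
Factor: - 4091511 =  - 3^1*1363837^1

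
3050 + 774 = 3824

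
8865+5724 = 14589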